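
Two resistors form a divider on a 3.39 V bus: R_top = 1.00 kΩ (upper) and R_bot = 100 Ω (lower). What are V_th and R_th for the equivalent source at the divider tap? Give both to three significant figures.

V_th is the open-circuit tap voltage: 3.39 × 100/(1000 + 100) = 0.308 V.
With the supply zeroed, R_top and R_bot appear in parallel from the tap: R_th = R_top‖R_bot = (1000 × 100)/1100 = 90.9 Ω.

V_th = 0.308 V, R_th = 90.9 Ω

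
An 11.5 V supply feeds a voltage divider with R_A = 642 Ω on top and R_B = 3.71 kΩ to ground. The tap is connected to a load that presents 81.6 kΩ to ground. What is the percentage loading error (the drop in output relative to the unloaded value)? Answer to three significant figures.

The divider's output (Thévenin) resistance is R_A‖R_B = 547.3 Ω.
Fractional drop under load = R_th/(R_th + R_L) = 547.3 / (547.3 + 81600) = 0.006662.
So the output falls by 0.666 %.

0.666 %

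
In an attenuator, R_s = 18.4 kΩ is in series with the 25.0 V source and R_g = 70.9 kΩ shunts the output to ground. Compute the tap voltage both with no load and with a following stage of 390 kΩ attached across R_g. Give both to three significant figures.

Unloaded: 19.8 V; loaded: 19.1 V

Open-circuit: V = 25.0 × 70.9/(18.4 + 70.9) = 19.8 V.
With the load, R_g becomes R_g‖R_L = 59.99 kΩ, so V = 25.0 × 59.99/78.39 = 19.1 V.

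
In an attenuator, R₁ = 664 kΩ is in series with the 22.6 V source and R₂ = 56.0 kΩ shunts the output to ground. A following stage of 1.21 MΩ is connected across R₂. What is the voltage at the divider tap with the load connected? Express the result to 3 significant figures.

V_out ≈ 1.69 V

The load sits in parallel with R₂: R₂‖R_L = (56.0 × 1210) / (56.0 + 1210) = 53.52 kΩ.
V_out = 22.6 × 53.52 / (664 + 53.52) = 22.6 × 53.52/717.5 = 1.69 V.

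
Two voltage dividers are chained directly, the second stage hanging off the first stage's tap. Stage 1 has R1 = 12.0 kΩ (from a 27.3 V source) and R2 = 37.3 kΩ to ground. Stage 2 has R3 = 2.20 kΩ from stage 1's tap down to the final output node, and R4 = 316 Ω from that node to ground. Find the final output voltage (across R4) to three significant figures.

Stage 2 presents R3+R4 = 2516 Ω as a load on stage 1's tap.
Stage 1's lower leg becomes R2‖(R3+R4) = 2357 Ω, so V_mid = 27.3 × 2357/14360 = 4.482 V.
Stage 2 is itself unloaded: V_out = V_mid × R4/(R3+R4) = 4.482 × 316/2516 = 0.563 V.

V_out ≈ 0.563 V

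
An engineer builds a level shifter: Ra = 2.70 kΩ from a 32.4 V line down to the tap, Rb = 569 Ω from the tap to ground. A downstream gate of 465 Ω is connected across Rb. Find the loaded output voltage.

V_out ≈ 2.80 V

The load sits in parallel with Rb: Rb‖R_L = (569 × 465) / (569 + 465) = 255.9 Ω.
V_out = 32.4 × 255.9 / (2700 + 255.9) = 32.4 × 255.9/2956 = 2.80 V.
(Unloaded it would have been 5.64 V.)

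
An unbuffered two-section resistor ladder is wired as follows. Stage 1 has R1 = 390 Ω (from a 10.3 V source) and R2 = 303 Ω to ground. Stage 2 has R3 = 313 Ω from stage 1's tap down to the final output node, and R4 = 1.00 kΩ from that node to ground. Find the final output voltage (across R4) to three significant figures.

Stage 2 presents R3+R4 = 1313 Ω as a load on stage 1's tap.
Stage 1's lower leg becomes R2‖(R3+R4) = 246.2 Ω, so V_mid = 10.3 × 246.2/636.2 = 3.986 V.
Stage 2 is itself unloaded: V_out = V_mid × R4/(R3+R4) = 3.986 × 1000/1313 = 3.04 V.

V_out ≈ 3.04 V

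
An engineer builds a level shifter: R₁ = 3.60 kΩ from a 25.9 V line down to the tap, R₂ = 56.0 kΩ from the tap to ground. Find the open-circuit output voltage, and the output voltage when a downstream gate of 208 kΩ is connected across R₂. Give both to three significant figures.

Unloaded: 24.3 V; loaded: 23.9 V

Open-circuit: V = 25.9 × 56.0/(3.60 + 56.0) = 24.3 V.
With the load, R₂ becomes R₂‖R_L = 44.12 kΩ, so V = 25.9 × 44.12/47.72 = 23.9 V.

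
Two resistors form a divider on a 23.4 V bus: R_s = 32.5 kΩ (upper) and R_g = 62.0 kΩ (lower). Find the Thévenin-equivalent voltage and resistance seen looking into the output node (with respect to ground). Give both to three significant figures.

V_th is the open-circuit tap voltage: 23.4 × 62.0/(32.5 + 62.0) = 15.4 V.
With the supply zeroed, R_s and R_g appear in parallel from the tap: R_th = R_s‖R_g = (32.5 × 62.0)/94.50 = 21.3 kΩ.

V_th = 15.4 V, R_th = 21.3 kΩ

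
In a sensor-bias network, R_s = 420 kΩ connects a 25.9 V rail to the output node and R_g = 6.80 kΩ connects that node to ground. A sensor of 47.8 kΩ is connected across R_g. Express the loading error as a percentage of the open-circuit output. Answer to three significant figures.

12.3 %

Unloaded V = 25.9 × 6.80/426.8 = 0.41265 V.
Loaded: R_g‖R_L = 5.953 kΩ, giving V = 25.9 × 5.953/426.0 = 0.36198 V.
Drop = (0.41265 − 0.36198) / 0.41265 = 12.3 %.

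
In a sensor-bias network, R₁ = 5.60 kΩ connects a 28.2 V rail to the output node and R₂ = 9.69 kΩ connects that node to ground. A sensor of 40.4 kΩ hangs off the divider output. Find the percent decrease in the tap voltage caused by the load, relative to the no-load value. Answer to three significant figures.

8.08 %

The divider's output (Thévenin) resistance is R₁‖R₂ = 3.549 kΩ.
Fractional drop under load = R_th/(R_th + R_L) = 3.549 / (3.549 + 40.4) = 0.08075.
So the output falls by 8.08 %.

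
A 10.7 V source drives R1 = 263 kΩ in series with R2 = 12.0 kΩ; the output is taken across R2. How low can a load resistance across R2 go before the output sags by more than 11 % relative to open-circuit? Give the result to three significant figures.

R_L(min) ≈ 92.9 kΩ

Output resistance R_th = R1‖R2 = (263 × 12.0)/275.0 = 11.48 kΩ.
The fractional drop is R_th/(R_th + R_L); requiring this ≤ 0.110 gives R_L ≥ R_th(1/0.110 − 1) = 11.48 × 8.091 = 92.9 kΩ.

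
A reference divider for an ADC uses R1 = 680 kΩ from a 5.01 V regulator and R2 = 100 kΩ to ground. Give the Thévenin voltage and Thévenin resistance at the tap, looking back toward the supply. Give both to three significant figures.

V_th is the open-circuit tap voltage: 5.01 × 100/(680 + 100) = 0.642 V.
With the supply zeroed, R1 and R2 appear in parallel from the tap: R_th = R1‖R2 = (680 × 100)/780.0 = 87.2 kΩ.

V_th = 0.642 V, R_th = 87.2 kΩ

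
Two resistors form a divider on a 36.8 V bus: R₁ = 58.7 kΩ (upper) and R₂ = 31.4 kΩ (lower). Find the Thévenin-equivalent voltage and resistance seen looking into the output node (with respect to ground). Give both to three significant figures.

V_th = 12.8 V, R_th = 20.5 kΩ

V_th is the open-circuit tap voltage: 36.8 × 31.4/(58.7 + 31.4) = 12.8 V.
With the supply zeroed, R₁ and R₂ appear in parallel from the tap: R_th = R₁‖R₂ = (58.7 × 31.4)/90.10 = 20.5 kΩ.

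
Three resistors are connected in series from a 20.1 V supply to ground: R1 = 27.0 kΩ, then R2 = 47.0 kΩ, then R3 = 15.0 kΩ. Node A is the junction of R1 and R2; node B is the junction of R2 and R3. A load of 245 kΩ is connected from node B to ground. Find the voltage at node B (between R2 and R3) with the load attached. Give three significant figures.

V ≈ 3.22 V

At node B, R3 is in parallel with the load: R3‖R_L = 14.13 kΩ.
Below node A the resistance is R2 + (R3‖R_L) = 61.13 kΩ, so V_A = 20.1 × 61.13/88.13 = 13.94 V.
Then V_B = V_A × (R3‖R_L)/(R2 + R3‖R_L) = 13.94 × 14.13/61.13 = 3.22 V.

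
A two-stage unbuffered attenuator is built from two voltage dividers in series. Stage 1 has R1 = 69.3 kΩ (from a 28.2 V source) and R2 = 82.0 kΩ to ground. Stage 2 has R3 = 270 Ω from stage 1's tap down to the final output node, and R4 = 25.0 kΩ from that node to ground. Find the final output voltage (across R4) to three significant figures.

Stage 2 presents R3+R4 = 25270 Ω as a load on stage 1's tap.
Stage 1's lower leg becomes R2‖(R3+R4) = 19320 Ω, so V_mid = 28.2 × 19320/88620 = 6.147 V.
Stage 2 is itself unloaded: V_out = V_mid × R4/(R3+R4) = 6.147 × 25000/25270 = 6.08 V.

V_out ≈ 6.08 V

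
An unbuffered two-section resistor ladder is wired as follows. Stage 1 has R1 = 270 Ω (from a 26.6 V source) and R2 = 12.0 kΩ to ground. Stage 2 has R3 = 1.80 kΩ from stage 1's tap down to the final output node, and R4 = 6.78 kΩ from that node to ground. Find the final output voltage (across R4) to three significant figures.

Stage 2 presents R3+R4 = 8580 Ω as a load on stage 1's tap.
Stage 1's lower leg becomes R2‖(R3+R4) = 5003 Ω, so V_mid = 26.6 × 5003/5273 = 25.24 V.
Stage 2 is itself unloaded: V_out = V_mid × R4/(R3+R4) = 25.24 × 6780/8580 = 19.9 V.

V_out ≈ 19.9 V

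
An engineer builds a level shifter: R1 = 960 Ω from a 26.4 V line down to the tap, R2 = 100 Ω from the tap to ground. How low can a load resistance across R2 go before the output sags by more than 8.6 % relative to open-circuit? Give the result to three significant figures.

R_L(min) ≈ 963 Ω

Output resistance R_th = R1‖R2 = (960 × 100)/1060 = 90.57 Ω.
The fractional drop is R_th/(R_th + R_L); requiring this ≤ 0.0860 gives R_L ≥ R_th(1/0.0860 − 1) = 90.57 × 10.63 = 963 Ω.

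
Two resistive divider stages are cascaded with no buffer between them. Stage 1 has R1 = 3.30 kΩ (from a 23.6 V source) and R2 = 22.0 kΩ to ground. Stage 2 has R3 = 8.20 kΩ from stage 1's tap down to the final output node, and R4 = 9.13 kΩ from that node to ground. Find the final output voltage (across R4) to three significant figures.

Stage 2 presents R3+R4 = 17.33 kΩ as a load on stage 1's tap.
Stage 1's lower leg becomes R2‖(R3+R4) = 9.694 kΩ, so V_mid = 23.6 × 9.694/12.99 = 17.61 V.
Stage 2 is itself unloaded: V_out = V_mid × R4/(R3+R4) = 17.61 × 9.13/17.33 = 9.28 V.

V_out ≈ 9.28 V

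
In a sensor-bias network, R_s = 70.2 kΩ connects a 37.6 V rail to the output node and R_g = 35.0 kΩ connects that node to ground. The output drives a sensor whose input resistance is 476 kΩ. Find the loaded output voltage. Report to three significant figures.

The load sits in parallel with R_g: R_g‖R_L = (35.0 × 476) / (35.0 + 476) = 32.60 kΩ.
V_out = 37.6 × 32.60 / (70.2 + 32.60) = 37.6 × 32.60/102.8 = 11.9 V.
(Unloaded it would have been 12.5 V.)

V_out ≈ 11.9 V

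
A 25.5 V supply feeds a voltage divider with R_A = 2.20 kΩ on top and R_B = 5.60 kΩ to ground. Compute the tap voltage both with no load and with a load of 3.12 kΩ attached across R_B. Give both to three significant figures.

Unloaded: 18.3 V; loaded: 12.2 V

Open-circuit: V = 25.5 × 5.60/(2.20 + 5.60) = 18.3 V.
With the load, R_B becomes R_B‖R_L = 2.004 kΩ, so V = 25.5 × 2.004/4.204 = 12.2 V.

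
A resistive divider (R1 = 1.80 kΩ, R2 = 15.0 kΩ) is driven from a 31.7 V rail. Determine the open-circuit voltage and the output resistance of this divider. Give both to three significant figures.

V_th is the open-circuit tap voltage: 31.7 × 15.0/(1.80 + 15.0) = 28.3 V.
With the supply zeroed, R1 and R2 appear in parallel from the tap: R_th = R1‖R2 = (1.80 × 15.0)/16.80 = 1.61 kΩ.

V_th = 28.3 V, R_th = 1.61 kΩ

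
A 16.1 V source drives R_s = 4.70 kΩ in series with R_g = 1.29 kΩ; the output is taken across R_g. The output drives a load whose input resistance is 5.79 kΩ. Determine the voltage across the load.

The load sits in parallel with R_g: R_g‖R_L = (1.29 × 5.79) / (1.29 + 5.79) = 1.055 kΩ.
V_out = 16.1 × 1.055 / (4.70 + 1.055) = 16.1 × 1.055/5.755 = 2.95 V.
(Unloaded it would have been 3.47 V.)

V_out ≈ 2.95 V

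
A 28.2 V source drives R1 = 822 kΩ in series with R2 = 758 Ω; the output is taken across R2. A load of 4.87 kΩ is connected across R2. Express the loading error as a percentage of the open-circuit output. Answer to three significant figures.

13.5 %

The divider's output (Thévenin) resistance is R1‖R2 = 757.3 Ω.
Fractional drop under load = R_th/(R_th + R_L) = 757.3 / (757.3 + 4870) = 0.1346.
So the output falls by 13.5 %.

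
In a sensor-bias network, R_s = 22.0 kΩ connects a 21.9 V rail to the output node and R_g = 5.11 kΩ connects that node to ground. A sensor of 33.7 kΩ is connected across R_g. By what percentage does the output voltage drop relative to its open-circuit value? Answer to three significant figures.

Unloaded V = 21.9 × 5.11/27.11 = 4.1280 V.
Loaded: R_g‖R_L = 4.437 kΩ, giving V = 21.9 × 4.437/26.44 = 3.6757 V.
Drop = (4.1280 − 3.6757) / 4.1280 = 11.0 %.

11.0 %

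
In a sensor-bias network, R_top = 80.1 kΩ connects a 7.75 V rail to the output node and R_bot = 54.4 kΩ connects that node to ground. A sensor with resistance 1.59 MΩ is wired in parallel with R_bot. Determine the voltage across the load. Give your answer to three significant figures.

The load sits in parallel with R_bot: R_bot‖R_L = (54.4 × 1590) / (54.4 + 1590) = 52.60 kΩ.
V_out = 7.75 × 52.60 / (80.1 + 52.60) = 7.75 × 52.60/132.7 = 3.07 V.
(Unloaded it would have been 3.13 V.)

V_out ≈ 3.07 V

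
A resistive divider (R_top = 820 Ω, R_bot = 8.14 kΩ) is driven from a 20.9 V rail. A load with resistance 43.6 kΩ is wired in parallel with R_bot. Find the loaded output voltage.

V_out ≈ 18.7 V

The load sits in parallel with R_bot: R_bot‖R_L = (8140 × 43600) / (8140 + 43600) = 6859 Ω.
V_out = 20.9 × 6859 / (820 + 6859) = 20.9 × 6859/7679 = 18.7 V.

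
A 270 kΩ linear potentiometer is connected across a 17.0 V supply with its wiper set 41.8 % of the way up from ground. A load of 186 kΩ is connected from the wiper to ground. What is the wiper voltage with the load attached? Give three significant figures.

The wiper splits the pot into (1−α)R = 157.1 kΩ above and αR = 112.9 kΩ below.
Lower section ‖ load = 70.24 kΩ.
V_wiper = 17.0 × 70.24/(157.1 + 70.24) = 5.25 V.

V ≈ 5.25 V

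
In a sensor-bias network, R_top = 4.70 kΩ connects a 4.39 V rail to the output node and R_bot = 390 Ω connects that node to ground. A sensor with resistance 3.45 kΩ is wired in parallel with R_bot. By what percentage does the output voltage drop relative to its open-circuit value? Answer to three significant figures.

Unloaded V = 4.39 × 390/5090 = 0.33637 V.
Loaded: R_bot‖R_L = 350.4 Ω, giving V = 4.39 × 350.4/5050 = 0.30457 V.
Drop = (0.33637 − 0.30457) / 0.33637 = 9.45 %.

9.45 %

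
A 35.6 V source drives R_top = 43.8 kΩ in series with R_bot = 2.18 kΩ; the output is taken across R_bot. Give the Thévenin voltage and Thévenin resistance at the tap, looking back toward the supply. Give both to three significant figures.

V_th = 1.69 V, R_th = 2.08 kΩ

V_th is the open-circuit tap voltage: 35.6 × 2.18/(43.8 + 2.18) = 1.69 V.
With the supply zeroed, R_top and R_bot appear in parallel from the tap: R_th = R_top‖R_bot = (43.8 × 2.18)/45.98 = 2.08 kΩ.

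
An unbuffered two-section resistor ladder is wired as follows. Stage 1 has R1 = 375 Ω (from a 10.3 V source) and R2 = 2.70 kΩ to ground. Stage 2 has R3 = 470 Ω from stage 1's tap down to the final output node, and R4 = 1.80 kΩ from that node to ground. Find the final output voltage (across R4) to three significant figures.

Stage 2 presents R3+R4 = 2270 Ω as a load on stage 1's tap.
Stage 1's lower leg becomes R2‖(R3+R4) = 1233 Ω, so V_mid = 10.3 × 1233/1608 = 7.898 V.
Stage 2 is itself unloaded: V_out = V_mid × R4/(R3+R4) = 7.898 × 1800/2270 = 6.26 V.

V_out ≈ 6.26 V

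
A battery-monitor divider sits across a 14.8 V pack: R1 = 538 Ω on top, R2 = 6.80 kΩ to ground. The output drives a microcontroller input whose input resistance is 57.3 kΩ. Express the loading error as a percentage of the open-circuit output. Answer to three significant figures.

The divider's output (Thévenin) resistance is R1‖R2 = 498.6 Ω.
Fractional drop under load = R_th/(R_th + R_L) = 498.6 / (498.6 + 57300) = 0.008626.
So the output falls by 0.863 %.

0.863 %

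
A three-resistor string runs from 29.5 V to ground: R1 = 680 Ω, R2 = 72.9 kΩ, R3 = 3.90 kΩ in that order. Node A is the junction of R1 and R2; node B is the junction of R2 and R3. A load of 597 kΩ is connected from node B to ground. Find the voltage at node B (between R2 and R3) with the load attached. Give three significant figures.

At node B, R3 is in parallel with the load: R3‖R_L = 3875 Ω.
Below node A the resistance is R2 + (R3‖R_L) = 76770 Ω, so V_A = 29.5 × 76770/77450 = 29.24 V.
Then V_B = V_A × (R3‖R_L)/(R2 + R3‖R_L) = 29.24 × 3875/76770 = 1.48 V.

V ≈ 1.48 V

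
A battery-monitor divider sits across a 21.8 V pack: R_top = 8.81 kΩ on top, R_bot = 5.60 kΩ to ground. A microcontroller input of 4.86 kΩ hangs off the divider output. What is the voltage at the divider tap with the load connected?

The load sits in parallel with R_bot: R_bot‖R_L = (5.60 × 4.86) / (5.60 + 4.86) = 2.602 kΩ.
V_out = 21.8 × 2.602 / (8.81 + 2.602) = 21.8 × 2.602/11.41 = 4.97 V.
(Unloaded it would have been 8.47 V.)

V_out ≈ 4.97 V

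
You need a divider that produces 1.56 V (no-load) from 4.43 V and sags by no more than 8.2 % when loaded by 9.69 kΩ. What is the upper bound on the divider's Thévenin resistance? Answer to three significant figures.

R_th ≤ 866 Ω

Loading drop = R_th/(R_th + R_L) ≤ 0.0820, so R_th ≤ R_L · ε/(1−ε) = 9.69 kΩ × 0.0820/0.9180 = 866 Ω.
(Any R1, R2 with R2/(R1+R2) = 0.352 and R1‖R2 ≤ 866 Ω will meet the spec.)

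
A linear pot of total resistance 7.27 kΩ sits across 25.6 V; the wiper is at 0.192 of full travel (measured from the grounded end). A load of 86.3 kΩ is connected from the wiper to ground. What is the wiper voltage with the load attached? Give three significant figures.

V ≈ 4.85 V

The wiper splits the pot into (1−α)R = 5.874 kΩ above and αR = 1.396 kΩ below.
Lower section ‖ load = 1.374 kΩ.
V_wiper = 25.6 × 1.374/(5.874 + 1.374) = 4.85 V.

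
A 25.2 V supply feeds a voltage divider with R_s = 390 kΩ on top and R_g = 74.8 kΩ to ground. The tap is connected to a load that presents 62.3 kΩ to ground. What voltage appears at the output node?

V_out ≈ 2.02 V

The load sits in parallel with R_g: R_g‖R_L = (74.8 × 62.3) / (74.8 + 62.3) = 33.99 kΩ.
V_out = 25.2 × 33.99 / (390 + 33.99) = 25.2 × 33.99/424.0 = 2.02 V.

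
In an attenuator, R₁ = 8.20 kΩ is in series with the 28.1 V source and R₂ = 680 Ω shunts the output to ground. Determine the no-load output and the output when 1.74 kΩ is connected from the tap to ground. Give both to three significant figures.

Open-circuit: V = 28.1 × 680/(8200 + 680) = 2.15 V.
With the load, R₂ becomes R₂‖R_L = 488.9 Ω, so V = 28.1 × 488.9/8689 = 1.58 V.

Unloaded: 2.15 V; loaded: 1.58 V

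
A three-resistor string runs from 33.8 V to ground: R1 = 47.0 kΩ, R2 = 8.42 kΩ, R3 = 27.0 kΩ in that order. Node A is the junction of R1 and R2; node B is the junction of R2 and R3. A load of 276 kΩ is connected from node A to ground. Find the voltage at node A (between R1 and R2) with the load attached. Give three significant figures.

V ≈ 13.5 V

Below node A the series string R2+R3 = 35.42 kΩ sits in parallel with the 276 kΩ load: 31.39 kΩ.
V_A = 33.8 × 31.39/(47.0 + 31.39) = 13.5 V.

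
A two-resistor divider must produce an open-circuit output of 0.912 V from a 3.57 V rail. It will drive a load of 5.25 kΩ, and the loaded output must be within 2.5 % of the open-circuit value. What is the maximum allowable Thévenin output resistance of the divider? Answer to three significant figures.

R_th ≤ 135 Ω

Loading drop = R_th/(R_th + R_L) ≤ 0.0250, so R_th ≤ R_L · ε/(1−ε) = 5.25 kΩ × 0.0250/0.9750 = 135 Ω.
(Any R1, R2 with R2/(R1+R2) = 0.255 and R1‖R2 ≤ 135 Ω will meet the spec.)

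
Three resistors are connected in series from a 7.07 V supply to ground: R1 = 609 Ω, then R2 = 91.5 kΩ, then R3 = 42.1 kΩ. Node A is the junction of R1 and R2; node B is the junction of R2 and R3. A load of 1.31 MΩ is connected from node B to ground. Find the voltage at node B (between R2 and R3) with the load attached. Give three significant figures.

At node B, R3 is in parallel with the load: R3‖R_L = 40790 Ω.
Below node A the resistance is R2 + (R3‖R_L) = 132300 Ω, so V_A = 7.07 × 132300/132900 = 7.038 V.
Then V_B = V_A × (R3‖R_L)/(R2 + R3‖R_L) = 7.038 × 40790/132300 = 2.17 V.

V ≈ 2.17 V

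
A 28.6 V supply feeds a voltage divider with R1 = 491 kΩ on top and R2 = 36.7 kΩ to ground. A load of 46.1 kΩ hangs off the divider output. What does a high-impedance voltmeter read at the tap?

The load sits in parallel with R2: R2‖R_L = (36.7 × 46.1) / (36.7 + 46.1) = 20.43 kΩ.
V_out = 28.6 × 20.43 / (491 + 20.43) = 28.6 × 20.43/511.4 = 1.14 V.
(Unloaded it would have been 1.99 V.)

V_out ≈ 1.14 V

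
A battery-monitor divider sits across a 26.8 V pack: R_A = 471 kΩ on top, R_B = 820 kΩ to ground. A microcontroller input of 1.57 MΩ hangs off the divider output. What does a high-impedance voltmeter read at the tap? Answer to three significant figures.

V_out ≈ 14.3 V

The load sits in parallel with R_B: R_B‖R_L = (820 × 1570) / (820 + 1570) = 538.7 kΩ.
V_out = 26.8 × 538.7 / (471 + 538.7) = 26.8 × 538.7/1010 = 14.3 V.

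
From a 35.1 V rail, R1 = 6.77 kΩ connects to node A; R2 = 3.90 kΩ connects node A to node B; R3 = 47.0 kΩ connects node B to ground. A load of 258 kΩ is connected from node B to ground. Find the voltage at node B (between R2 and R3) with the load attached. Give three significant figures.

At node B, R3 is in parallel with the load: R3‖R_L = 39.76 kΩ.
Below node A the resistance is R2 + (R3‖R_L) = 43.66 kΩ, so V_A = 35.1 × 43.66/50.43 = 30.39 V.
Then V_B = V_A × (R3‖R_L)/(R2 + R3‖R_L) = 30.39 × 39.76/43.66 = 27.7 V.

V ≈ 27.7 V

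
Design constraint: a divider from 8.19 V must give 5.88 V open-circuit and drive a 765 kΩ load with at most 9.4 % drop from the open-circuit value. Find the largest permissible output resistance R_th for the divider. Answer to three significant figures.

R_th ≤ 79.4 kΩ

Loading drop = R_th/(R_th + R_L) ≤ 0.0940, so R_th ≤ R_L · ε/(1−ε) = 765 kΩ × 0.0940/0.9060 = 79.4 kΩ.
(Any R1, R2 with R2/(R1+R2) = 0.718 and R1‖R2 ≤ 79.4 kΩ will meet the spec.)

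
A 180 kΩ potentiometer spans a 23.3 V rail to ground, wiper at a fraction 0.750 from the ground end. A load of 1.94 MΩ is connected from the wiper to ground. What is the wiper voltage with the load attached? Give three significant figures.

V ≈ 17.2 V

The wiper splits the pot into (1−α)R = 45.00 kΩ above and αR = 135.0 kΩ below.
Lower section ‖ load = 126.2 kΩ.
V_wiper = 23.3 × 126.2/(45.00 + 126.2) = 17.2 V.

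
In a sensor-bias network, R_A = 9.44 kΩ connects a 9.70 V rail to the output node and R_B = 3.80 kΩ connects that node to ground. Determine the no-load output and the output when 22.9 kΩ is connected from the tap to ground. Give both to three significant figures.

Open-circuit: V = 9.70 × 3.80/(9.44 + 3.80) = 2.78 V.
With the load, R_B becomes R_B‖R_L = 3.259 kΩ, so V = 9.70 × 3.259/12.70 = 2.49 V.

Unloaded: 2.78 V; loaded: 2.49 V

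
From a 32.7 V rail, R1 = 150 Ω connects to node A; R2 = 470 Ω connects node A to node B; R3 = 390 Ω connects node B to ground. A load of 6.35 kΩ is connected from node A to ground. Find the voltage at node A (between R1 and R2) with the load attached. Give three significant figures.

V ≈ 27.3 V

Below node A the series string R2+R3 = 860.0 Ω sits in parallel with the 6350 Ω load: 757.4 Ω.
V_A = 32.7 × 757.4/(150 + 757.4) = 27.3 V.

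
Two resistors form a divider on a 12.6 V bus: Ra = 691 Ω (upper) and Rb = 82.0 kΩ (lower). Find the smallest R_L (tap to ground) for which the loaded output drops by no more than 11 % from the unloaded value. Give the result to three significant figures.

Output resistance R_th = Ra‖Rb = (691 × 82000)/82690 = 685.2 Ω.
The fractional drop is R_th/(R_th + R_L); requiring this ≤ 0.110 gives R_L ≥ R_th(1/0.110 − 1) = 685.2 × 8.091 = 5.54 kΩ.

R_L(min) ≈ 5.54 kΩ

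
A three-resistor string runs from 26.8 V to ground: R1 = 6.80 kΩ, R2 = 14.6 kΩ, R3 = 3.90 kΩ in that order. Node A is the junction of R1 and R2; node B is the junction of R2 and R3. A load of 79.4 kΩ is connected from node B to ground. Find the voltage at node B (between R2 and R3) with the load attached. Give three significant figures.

At node B, R3 is in parallel with the load: R3‖R_L = 3.717 kΩ.
Below node A the resistance is R2 + (R3‖R_L) = 18.32 kΩ, so V_A = 26.8 × 18.32/25.12 = 19.54 V.
Then V_B = V_A × (R3‖R_L)/(R2 + R3‖R_L) = 19.54 × 3.717/18.32 = 3.97 V.

V ≈ 3.97 V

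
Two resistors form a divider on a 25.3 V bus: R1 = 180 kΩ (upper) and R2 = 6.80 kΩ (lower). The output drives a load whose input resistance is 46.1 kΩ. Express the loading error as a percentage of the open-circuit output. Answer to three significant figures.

The divider's output (Thévenin) resistance is R1‖R2 = 6.552 kΩ.
Fractional drop under load = R_th/(R_th + R_L) = 6.552 / (6.552 + 46.1) = 0.1244.
So the output falls by 12.4 %.

12.4 %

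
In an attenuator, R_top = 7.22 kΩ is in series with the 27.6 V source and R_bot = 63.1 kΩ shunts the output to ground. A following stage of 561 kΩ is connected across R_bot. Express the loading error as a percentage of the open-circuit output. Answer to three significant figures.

1.14 %

The divider's output (Thévenin) resistance is R_top‖R_bot = 6.479 kΩ.
Fractional drop under load = R_th/(R_th + R_L) = 6.479 / (6.479 + 561) = 0.01142.
So the output falls by 1.14 %.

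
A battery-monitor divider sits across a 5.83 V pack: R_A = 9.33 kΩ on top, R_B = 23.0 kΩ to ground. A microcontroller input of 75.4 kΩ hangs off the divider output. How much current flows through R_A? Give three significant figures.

R_B‖R_L = 17.62 kΩ, so the source sees R_A + R_B‖R_L = 26.95 kΩ.
I = 5.83 V / 26.95 kΩ = 0.216 mA.

I ≈ 0.216 mA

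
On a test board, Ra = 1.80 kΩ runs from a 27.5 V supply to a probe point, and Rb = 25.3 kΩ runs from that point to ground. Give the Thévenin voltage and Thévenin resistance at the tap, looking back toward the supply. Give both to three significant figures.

V_th = 25.7 V, R_th = 1.68 kΩ

V_th is the open-circuit tap voltage: 27.5 × 25.3/(1.80 + 25.3) = 25.7 V.
With the supply zeroed, Ra and Rb appear in parallel from the tap: R_th = Ra‖Rb = (1.80 × 25.3)/27.10 = 1.68 kΩ.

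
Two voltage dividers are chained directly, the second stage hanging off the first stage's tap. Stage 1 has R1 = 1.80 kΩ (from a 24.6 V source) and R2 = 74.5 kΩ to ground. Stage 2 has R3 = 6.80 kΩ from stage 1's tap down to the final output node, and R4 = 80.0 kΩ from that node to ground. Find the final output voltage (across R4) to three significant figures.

V_out ≈ 21.7 V

Stage 2 presents R3+R4 = 86.80 kΩ as a load on stage 1's tap.
Stage 1's lower leg becomes R2‖(R3+R4) = 40.09 kΩ, so V_mid = 24.6 × 40.09/41.89 = 23.54 V.
Stage 2 is itself unloaded: V_out = V_mid × R4/(R3+R4) = 23.54 × 80.0/86.80 = 21.7 V.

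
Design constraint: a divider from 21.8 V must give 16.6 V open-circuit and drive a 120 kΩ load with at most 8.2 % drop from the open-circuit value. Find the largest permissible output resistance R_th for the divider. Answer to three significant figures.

R_th ≤ 10.7 kΩ

Loading drop = R_th/(R_th + R_L) ≤ 0.0820, so R_th ≤ R_L · ε/(1−ε) = 120 kΩ × 0.0820/0.9180 = 10.7 kΩ.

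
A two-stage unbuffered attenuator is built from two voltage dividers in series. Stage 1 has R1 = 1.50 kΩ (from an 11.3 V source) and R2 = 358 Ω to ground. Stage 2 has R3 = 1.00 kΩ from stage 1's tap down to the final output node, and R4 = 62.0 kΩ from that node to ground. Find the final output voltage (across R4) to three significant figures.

Stage 2 presents R3+R4 = 63000 Ω as a load on stage 1's tap.
Stage 1's lower leg becomes R2‖(R3+R4) = 356.0 Ω, so V_mid = 11.3 × 356.0/1856 = 2.167 V.
Stage 2 is itself unloaded: V_out = V_mid × R4/(R3+R4) = 2.167 × 62000/63000 = 2.13 V.

V_out ≈ 2.13 V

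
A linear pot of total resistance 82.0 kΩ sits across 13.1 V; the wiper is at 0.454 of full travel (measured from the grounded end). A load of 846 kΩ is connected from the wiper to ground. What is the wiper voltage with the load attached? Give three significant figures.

The wiper splits the pot into (1−α)R = 44.77 kΩ above and αR = 37.23 kΩ below.
Lower section ‖ load = 35.66 kΩ.
V_wiper = 13.1 × 35.66/(44.77 + 35.66) = 5.81 V.

V ≈ 5.81 V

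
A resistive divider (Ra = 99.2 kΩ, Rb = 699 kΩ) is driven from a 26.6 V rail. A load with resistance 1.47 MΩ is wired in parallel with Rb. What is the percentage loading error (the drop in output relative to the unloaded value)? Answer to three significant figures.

The divider's output (Thévenin) resistance is Ra‖Rb = 86.87 kΩ.
Fractional drop under load = R_th/(R_th + R_L) = 86.87 / (86.87 + 1470) = 0.05580.
So the output falls by 5.58 %.

5.58 %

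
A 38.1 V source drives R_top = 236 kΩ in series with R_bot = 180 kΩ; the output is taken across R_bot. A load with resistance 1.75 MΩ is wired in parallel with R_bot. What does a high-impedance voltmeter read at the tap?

The load sits in parallel with R_bot: R_bot‖R_L = (180 × 1750) / (180 + 1750) = 163.2 kΩ.
V_out = 38.1 × 163.2 / (236 + 163.2) = 38.1 × 163.2/399.2 = 15.6 V.

V_out ≈ 15.6 V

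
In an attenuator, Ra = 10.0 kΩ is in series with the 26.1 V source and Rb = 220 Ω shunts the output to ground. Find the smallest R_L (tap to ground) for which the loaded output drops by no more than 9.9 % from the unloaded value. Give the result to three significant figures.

R_L(min) ≈ 1.96 kΩ

Output resistance R_th = Ra‖Rb = (10000 × 220)/10220 = 215.3 Ω.
The fractional drop is R_th/(R_th + R_L); requiring this ≤ 0.0990 gives R_L ≥ R_th(1/0.0990 − 1) = 215.3 × 9.101 = 1.96 kΩ.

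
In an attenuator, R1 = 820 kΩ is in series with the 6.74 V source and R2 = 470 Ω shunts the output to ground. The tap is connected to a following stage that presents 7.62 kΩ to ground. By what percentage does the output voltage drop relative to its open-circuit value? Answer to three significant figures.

5.81 %

The divider's output (Thévenin) resistance is R1‖R2 = 469.7 Ω.
Fractional drop under load = R_th/(R_th + R_L) = 469.7 / (469.7 + 7620) = 0.05807.
So the output falls by 5.81 %.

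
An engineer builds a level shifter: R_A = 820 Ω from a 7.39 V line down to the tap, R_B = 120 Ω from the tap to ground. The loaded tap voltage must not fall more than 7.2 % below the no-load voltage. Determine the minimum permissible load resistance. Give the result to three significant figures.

R_L(min) ≈ 1.35 kΩ

Output resistance R_th = R_A‖R_B = (820 × 120)/940.0 = 104.7 Ω.
The fractional drop is R_th/(R_th + R_L); requiring this ≤ 0.0720 gives R_L ≥ R_th(1/0.0720 − 1) = 104.7 × 12.89 = 1.35 kΩ.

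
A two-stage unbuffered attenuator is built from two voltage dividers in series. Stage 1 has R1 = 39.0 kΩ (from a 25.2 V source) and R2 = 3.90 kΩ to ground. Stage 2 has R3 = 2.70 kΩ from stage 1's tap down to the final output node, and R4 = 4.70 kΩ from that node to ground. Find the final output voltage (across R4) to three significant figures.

Stage 2 presents R3+R4 = 7.400 kΩ as a load on stage 1's tap.
Stage 1's lower leg becomes R2‖(R3+R4) = 2.554 kΩ, so V_mid = 25.2 × 2.554/41.55 = 1.549 V.
Stage 2 is itself unloaded: V_out = V_mid × R4/(R3+R4) = 1.549 × 4.70/7.400 = 0.984 V.

V_out ≈ 0.984 V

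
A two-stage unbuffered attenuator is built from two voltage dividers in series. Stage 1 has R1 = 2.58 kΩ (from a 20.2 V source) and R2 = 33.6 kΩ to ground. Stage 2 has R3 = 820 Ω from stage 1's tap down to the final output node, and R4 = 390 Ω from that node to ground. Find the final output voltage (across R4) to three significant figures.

Stage 2 presents R3+R4 = 1210 Ω as a load on stage 1's tap.
Stage 1's lower leg becomes R2‖(R3+R4) = 1168 Ω, so V_mid = 20.2 × 1168/3748 = 6.295 V.
Stage 2 is itself unloaded: V_out = V_mid × R4/(R3+R4) = 6.295 × 390/1210 = 2.03 V.

V_out ≈ 2.03 V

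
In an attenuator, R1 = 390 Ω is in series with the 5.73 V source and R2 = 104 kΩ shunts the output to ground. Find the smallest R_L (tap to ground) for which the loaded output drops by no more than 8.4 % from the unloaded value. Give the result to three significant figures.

R_L(min) ≈ 4.24 kΩ

Output resistance R_th = R1‖R2 = (390 × 104000)/104400 = 388.5 Ω.
The fractional drop is R_th/(R_th + R_L); requiring this ≤ 0.0840 gives R_L ≥ R_th(1/0.0840 − 1) = 388.5 × 10.90 = 4.24 kΩ.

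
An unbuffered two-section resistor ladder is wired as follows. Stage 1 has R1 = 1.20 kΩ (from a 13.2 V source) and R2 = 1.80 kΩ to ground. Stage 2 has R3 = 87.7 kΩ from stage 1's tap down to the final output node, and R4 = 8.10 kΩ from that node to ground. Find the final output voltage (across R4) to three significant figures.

Stage 2 presents R3+R4 = 95.80 kΩ as a load on stage 1's tap.
Stage 1's lower leg becomes R2‖(R3+R4) = 1.767 kΩ, so V_mid = 13.2 × 1.767/2.967 = 7.861 V.
Stage 2 is itself unloaded: V_out = V_mid × R4/(R3+R4) = 7.861 × 8.10/95.80 = 0.665 V.

V_out ≈ 0.665 V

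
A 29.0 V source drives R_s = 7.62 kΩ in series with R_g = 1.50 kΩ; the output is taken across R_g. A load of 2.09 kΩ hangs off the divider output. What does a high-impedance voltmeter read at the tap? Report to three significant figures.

The load sits in parallel with R_g: R_g‖R_L = (1.50 × 2.09) / (1.50 + 2.09) = 0.8733 kΩ.
V_out = 29.0 × 0.8733 / (7.62 + 0.8733) = 29.0 × 0.8733/8.493 = 2.98 V.

V_out ≈ 2.98 V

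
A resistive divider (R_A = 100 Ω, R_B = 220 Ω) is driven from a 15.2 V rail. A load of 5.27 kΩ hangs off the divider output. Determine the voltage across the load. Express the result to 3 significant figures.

V_out ≈ 10.3 V

The load sits in parallel with R_B: R_B‖R_L = (220 × 5270) / (220 + 5270) = 211.2 Ω.
V_out = 15.2 × 211.2 / (100 + 211.2) = 15.2 × 211.2/311.2 = 10.3 V.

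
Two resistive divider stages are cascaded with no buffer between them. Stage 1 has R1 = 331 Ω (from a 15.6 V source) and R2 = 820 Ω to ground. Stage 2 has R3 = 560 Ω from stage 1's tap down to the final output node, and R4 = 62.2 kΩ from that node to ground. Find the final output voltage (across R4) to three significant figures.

Stage 2 presents R3+R4 = 62760 Ω as a load on stage 1's tap.
Stage 1's lower leg becomes R2‖(R3+R4) = 809.4 Ω, so V_mid = 15.6 × 809.4/1140 = 11.07 V.
Stage 2 is itself unloaded: V_out = V_mid × R4/(R3+R4) = 11.07 × 62200/62760 = 11.0 V.

V_out ≈ 11.0 V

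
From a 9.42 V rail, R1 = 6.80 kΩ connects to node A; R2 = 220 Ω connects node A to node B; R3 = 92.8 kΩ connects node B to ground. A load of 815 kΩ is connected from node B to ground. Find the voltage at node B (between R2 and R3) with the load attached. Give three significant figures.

V ≈ 8.69 V

At node B, R3 is in parallel with the load: R3‖R_L = 83310 Ω.
Below node A the resistance is R2 + (R3‖R_L) = 83530 Ω, so V_A = 9.42 × 83530/90330 = 8.711 V.
Then V_B = V_A × (R3‖R_L)/(R2 + R3‖R_L) = 8.711 × 83310/83530 = 8.69 V.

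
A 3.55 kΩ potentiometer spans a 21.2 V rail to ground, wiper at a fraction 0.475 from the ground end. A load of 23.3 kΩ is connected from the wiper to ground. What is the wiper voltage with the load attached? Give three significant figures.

The wiper splits the pot into (1−α)R = 1.864 kΩ above and αR = 1.686 kΩ below.
Lower section ‖ load = 1.572 kΩ.
V_wiper = 21.2 × 1.572/(1.864 + 1.572) = 9.70 V.

V ≈ 9.70 V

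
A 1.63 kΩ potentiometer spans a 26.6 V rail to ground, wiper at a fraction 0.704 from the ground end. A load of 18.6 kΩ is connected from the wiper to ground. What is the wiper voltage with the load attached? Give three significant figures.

V ≈ 18.4 V

The wiper splits the pot into (1−α)R = 482.5 Ω above and αR = 1148 Ω below.
Lower section ‖ load = 1081 Ω.
V_wiper = 26.6 × 1081/(482.5 + 1081) = 18.4 V.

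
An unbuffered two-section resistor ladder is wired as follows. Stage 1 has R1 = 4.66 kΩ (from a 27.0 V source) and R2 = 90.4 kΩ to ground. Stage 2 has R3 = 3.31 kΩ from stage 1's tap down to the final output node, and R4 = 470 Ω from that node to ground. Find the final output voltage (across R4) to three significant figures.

V_out ≈ 1.47 V

Stage 2 presents R3+R4 = 3780 Ω as a load on stage 1's tap.
Stage 1's lower leg becomes R2‖(R3+R4) = 3628 Ω, so V_mid = 27.0 × 3628/8288 = 11.82 V.
Stage 2 is itself unloaded: V_out = V_mid × R4/(R3+R4) = 11.82 × 470/3780 = 1.47 V.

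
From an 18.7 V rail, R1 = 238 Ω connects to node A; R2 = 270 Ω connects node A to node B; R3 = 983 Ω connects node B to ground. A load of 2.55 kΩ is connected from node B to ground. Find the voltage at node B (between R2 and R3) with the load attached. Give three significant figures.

At node B, R3 is in parallel with the load: R3‖R_L = 709.5 Ω.
Below node A the resistance is R2 + (R3‖R_L) = 979.5 Ω, so V_A = 18.7 × 979.5/1217 = 15.04 V.
Then V_B = V_A × (R3‖R_L)/(R2 + R3‖R_L) = 15.04 × 709.5/979.5 = 10.9 V.

V ≈ 10.9 V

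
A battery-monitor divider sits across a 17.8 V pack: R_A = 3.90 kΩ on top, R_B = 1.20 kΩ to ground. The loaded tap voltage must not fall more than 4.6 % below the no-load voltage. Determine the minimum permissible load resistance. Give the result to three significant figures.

Output resistance R_th = R_A‖R_B = (3900 × 1200)/5100 = 917.6 Ω.
The fractional drop is R_th/(R_th + R_L); requiring this ≤ 0.0460 gives R_L ≥ R_th(1/0.0460 − 1) = 917.6 × 20.74 = 19.0 kΩ.

R_L(min) ≈ 19.0 kΩ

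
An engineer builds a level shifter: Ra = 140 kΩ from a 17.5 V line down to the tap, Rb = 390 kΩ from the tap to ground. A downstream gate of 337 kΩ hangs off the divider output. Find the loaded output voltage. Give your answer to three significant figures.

V_out ≈ 9.86 V

The load sits in parallel with Rb: Rb‖R_L = (390 × 337) / (390 + 337) = 180.8 kΩ.
V_out = 17.5 × 180.8 / (140 + 180.8) = 17.5 × 180.8/320.8 = 9.86 V.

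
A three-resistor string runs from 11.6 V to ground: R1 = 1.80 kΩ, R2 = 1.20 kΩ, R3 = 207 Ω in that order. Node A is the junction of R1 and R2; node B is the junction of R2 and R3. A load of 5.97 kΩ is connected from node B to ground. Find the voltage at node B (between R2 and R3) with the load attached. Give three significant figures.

V ≈ 0.725 V

At node B, R3 is in parallel with the load: R3‖R_L = 200.1 Ω.
Below node A the resistance is R2 + (R3‖R_L) = 1400 Ω, so V_A = 11.6 × 1400/3200 = 5.075 V.
Then V_B = V_A × (R3‖R_L)/(R2 + R3‖R_L) = 5.075 × 200.1/1400 = 0.725 V.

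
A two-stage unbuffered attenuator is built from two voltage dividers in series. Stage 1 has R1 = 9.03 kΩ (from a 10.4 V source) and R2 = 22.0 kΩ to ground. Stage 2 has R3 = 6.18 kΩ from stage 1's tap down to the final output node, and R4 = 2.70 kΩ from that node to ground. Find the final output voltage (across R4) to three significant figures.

Stage 2 presents R3+R4 = 8.880 kΩ as a load on stage 1's tap.
Stage 1's lower leg becomes R2‖(R3+R4) = 6.326 kΩ, so V_mid = 10.4 × 6.326/15.36 = 4.285 V.
Stage 2 is itself unloaded: V_out = V_mid × R4/(R3+R4) = 4.285 × 2.70/8.880 = 1.30 V.

V_out ≈ 1.30 V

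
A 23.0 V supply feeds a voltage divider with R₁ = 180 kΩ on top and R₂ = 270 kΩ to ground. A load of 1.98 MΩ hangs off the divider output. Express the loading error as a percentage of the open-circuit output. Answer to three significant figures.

The divider's output (Thévenin) resistance is R₁‖R₂ = 108.0 kΩ.
Fractional drop under load = R_th/(R_th + R_L) = 108.0 / (108.0 + 1980) = 0.05172.
So the output falls by 5.17 %.

5.17 %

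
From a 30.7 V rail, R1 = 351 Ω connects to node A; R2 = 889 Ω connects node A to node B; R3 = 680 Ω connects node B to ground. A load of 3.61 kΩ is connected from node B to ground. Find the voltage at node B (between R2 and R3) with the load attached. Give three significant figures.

V ≈ 9.69 V

At node B, R3 is in parallel with the load: R3‖R_L = 572.2 Ω.
Below node A the resistance is R2 + (R3‖R_L) = 1461 Ω, so V_A = 30.7 × 1461/1812 = 24.75 V.
Then V_B = V_A × (R3‖R_L)/(R2 + R3‖R_L) = 24.75 × 572.2/1461 = 9.69 V.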